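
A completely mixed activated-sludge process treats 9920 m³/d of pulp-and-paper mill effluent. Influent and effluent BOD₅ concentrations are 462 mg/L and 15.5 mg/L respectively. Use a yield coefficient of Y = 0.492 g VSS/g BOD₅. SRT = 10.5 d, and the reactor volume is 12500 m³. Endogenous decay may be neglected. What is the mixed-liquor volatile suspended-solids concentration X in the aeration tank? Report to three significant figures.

Without decay, X = Y Q (S₀−S) θ_c / V = 0.492 × 9920 × (462 − 15.5) × 10.5 / 12500 = 1831 mg/L.

X ≈ 1830 mg/L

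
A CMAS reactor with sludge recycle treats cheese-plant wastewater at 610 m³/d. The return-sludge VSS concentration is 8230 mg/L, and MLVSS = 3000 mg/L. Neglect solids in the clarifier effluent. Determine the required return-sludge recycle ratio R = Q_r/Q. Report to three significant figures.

R ≈ 0.574

Mass balance around the secondary clarifier (neglecting effluent solids): R = X / (X_r − X) = 3000 / (8230 − 3000) = 0.5736.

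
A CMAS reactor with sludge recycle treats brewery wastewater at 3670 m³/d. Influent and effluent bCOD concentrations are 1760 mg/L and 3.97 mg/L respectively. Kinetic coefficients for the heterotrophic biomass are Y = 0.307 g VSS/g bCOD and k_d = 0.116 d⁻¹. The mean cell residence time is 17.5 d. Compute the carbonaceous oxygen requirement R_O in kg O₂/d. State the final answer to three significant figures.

Observed yield with endogenous decay: Y_obs = Y / (1 + k_d·θ_c) = 0.307 / (1 + 0.116 × 17.5) = 0.307 / 3.030 = 0.1013 g VSS/g bCOD.
ΔS = 1760 − 3.97 = 1756 mg/L, so the substrate removal rate is 3670 × 1756/1000 = 6445 kg bCOD/d.
Biomass synthesised: P_X = Y_obs × 6445 = 653.0 kg VSS/d.
R_O = Q·ΔS − 1.42 P_X = 6445 − 927.2 = 5517 kg O₂/d.

R_O ≈ 5520 kg O₂/d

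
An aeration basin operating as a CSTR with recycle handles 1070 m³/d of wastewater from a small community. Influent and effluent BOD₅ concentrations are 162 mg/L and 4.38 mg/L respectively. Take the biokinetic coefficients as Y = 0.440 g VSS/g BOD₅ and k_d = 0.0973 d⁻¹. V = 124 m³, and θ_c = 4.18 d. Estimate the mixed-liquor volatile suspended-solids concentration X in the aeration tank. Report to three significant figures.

X ≈ 1780 mg/L

X = Y·Q·ΔS·θ_c / [V·(1 + k_d θ_c)] = 0.440 × 1070 × (162 − 4.38) × 4.18 / [124 × (1 + 0.0973 × 4.18)] = 1778 mg/L.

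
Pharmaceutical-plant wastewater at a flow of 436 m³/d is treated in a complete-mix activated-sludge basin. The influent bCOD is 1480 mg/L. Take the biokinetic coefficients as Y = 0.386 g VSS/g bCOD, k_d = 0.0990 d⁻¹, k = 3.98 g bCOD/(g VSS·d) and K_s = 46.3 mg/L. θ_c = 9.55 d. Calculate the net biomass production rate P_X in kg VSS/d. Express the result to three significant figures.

Effluent substrate depends only on kinetics and SRT: S = K_s(1 + k_d θ_c) / [θ_c(Yk − k_d) − 1] = 46.3 × (1 + 0.0990 × 9.55) / [9.55 × (0.386 × 3.98 − 0.0990) − 1] = 90.07 / 12.73 = 7.078 mg/L.
Observed yield with endogenous decay: Y_obs = Y / (1 + k_d·θ_c) = 0.386 / (1 + 0.0990 × 9.55) = 0.386 / 1.945 = 0.1984 g VSS/g bCOD.
Substrate removed = Q·(S₀ − S) = 436 m³/d × (1480 − 7.08) g/m³ = 6.42×10^5 g/d = 642.2 kg/d.
Biomass produced: P_X = Y_obs·Q·ΔS = 0.1984 × 642.2 ≈ 127.4 kg VSS/d.

P_X ≈ 127 kg VSS/d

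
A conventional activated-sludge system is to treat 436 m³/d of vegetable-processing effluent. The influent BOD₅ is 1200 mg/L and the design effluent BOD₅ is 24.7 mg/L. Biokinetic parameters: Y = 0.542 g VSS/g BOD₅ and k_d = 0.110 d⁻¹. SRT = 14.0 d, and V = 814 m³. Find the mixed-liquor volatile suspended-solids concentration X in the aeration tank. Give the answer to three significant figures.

X ≈ 1880 mg/L

X = Y·Q·ΔS·θ_c / [V·(1 + k_d θ_c)] = 0.542 × 436 × (1200 − 24.7) × 14.0 / [814 × (1 + 0.110 × 14.0)] = 1881 mg/L.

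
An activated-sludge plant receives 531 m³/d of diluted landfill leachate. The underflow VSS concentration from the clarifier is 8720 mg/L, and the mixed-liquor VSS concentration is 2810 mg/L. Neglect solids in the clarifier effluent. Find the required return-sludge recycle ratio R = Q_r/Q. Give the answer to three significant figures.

R ≈ 0.475

Solids balance on the clarifier gives (1+R)X = R·X_r, so R = X/(X_r − X) = 2810 / (8720 − 2810) = 0.4755.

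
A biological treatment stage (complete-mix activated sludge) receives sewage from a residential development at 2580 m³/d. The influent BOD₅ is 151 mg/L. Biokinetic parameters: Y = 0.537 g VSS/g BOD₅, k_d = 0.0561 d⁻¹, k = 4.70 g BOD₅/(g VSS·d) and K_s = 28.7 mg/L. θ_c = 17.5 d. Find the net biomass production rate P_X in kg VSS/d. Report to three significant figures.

P_X ≈ 105 kg VSS/d

Effluent substrate depends only on kinetics and SRT: S = K_s(1 + k_d θ_c) / [θ_c(Yk − k_d) − 1] = 28.7 × (1 + 0.0561 × 17.5) / [17.5 × (0.537 × 4.70 − 0.0561) − 1] = 56.88 / 42.19 = 1.348 mg/L.
Y_obs = Y / (1 + k_d θ_c) = 0.537 / (1 + 0.0561 × 17.5) = 0.537 / 1.982 = 0.2710.
Q·(S₀ − S) = 2580 × (151 − 1.35) × 10⁻³ = 386.1 kg/d removed.
So the net sludge growth is P_X = 0.2710 × 386.1 = 104.6 kg VSS/d.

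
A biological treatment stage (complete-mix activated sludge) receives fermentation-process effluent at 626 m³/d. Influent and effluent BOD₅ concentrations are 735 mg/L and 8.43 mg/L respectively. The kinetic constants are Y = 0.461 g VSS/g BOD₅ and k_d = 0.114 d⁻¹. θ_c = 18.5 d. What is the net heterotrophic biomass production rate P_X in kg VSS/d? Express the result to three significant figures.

P_X ≈ 67.4 kg VSS/d

The observed yield is Y_obs = Y/(1 + k_d·θ_c) = 0.461 / (1 + 0.114 × 18.5) = 0.461 / 3.109 = 0.1483 g VSS per g BOD₅ removed.
Mass of BOD₅ removed per day: Q(S₀ − S) = 626 × 726.6 g/m³ = 454.8 kg/d.
Net biomass production P_X = Y_obs × Q·(S₀ − S) = 0.1483 × 454.8 = 67.44 kg VSS/d.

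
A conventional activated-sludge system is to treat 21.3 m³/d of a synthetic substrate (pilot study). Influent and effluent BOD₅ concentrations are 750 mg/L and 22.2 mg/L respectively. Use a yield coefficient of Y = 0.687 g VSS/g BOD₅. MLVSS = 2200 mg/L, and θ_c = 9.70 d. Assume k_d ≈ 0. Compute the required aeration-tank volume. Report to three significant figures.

V·X = Y·Q·ΔS·θ_c gives V = 0.687 × 21.3 × (750 − 22.2) × 9.70 / 2200 = 46.96 m³.

V ≈ 47.0 m³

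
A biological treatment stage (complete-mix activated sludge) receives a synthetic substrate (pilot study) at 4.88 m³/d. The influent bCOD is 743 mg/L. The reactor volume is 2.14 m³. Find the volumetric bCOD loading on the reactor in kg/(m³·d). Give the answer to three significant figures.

Volumetric loading L_v = Q·S₀ / V = 4.88 × 743 g/m³ / 2.140 m³ = 1694 g/(m³·d) = 1.694 kg bCOD/(m³·d).

L_v ≈ 1.69 kg bCOD/(m³·d)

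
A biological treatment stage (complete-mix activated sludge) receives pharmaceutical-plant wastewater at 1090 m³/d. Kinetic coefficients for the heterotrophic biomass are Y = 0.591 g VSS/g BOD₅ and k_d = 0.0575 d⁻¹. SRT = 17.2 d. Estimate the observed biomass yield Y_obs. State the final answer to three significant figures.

Y_obs ≈ 0.297 g VSS/g BOD₅

The observed yield is Y_obs = Y/(1 + k_d·θ_c) = 0.591 / (1 + 0.0575 × 17.2) = 0.591 / 1.989 = 0.2971 g VSS per g BOD₅ removed.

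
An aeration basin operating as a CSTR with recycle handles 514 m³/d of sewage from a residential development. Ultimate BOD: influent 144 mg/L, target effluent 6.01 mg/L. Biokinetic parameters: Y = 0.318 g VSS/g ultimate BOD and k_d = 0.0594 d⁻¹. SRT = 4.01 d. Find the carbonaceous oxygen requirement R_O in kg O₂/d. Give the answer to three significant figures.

R_O ≈ 45.1 kg O₂/d

The observed yield is Y_obs = Y/(1 + k_d·θ_c) = 0.318 / (1 + 0.0594 × 4.01) = 0.318 / 1.238 = 0.2568 g VSS per g ultimate BOD removed.
ΔS = 144 − 6.01 = 138.0 mg/L, so the substrate removal rate is 514 × 138.0/1000 = 70.93 kg ultimate BOD/d.
Biomass synthesised: P_X = Y_obs × 70.93 = 18.22 kg VSS/d.
R_O = Q·(S₀ − S) − 1.42·P_X = 70.93 − 1.42 × 18.22 = 45.06 kg O₂/d.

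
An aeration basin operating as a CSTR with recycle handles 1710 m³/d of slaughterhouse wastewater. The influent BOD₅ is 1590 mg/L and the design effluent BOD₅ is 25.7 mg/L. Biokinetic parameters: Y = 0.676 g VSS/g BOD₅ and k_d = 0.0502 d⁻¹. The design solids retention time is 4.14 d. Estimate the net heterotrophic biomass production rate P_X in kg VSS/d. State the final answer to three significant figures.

Observed yield with endogenous decay: Y_obs = Y / (1 + k_d·θ_c) = 0.676 / (1 + 0.0502 × 4.14) = 0.676 / 1.208 = 0.5597 g VSS/g BOD₅.
Substrate removed = Q·(S₀ − S) = 1710 m³/d × (1590 − 25.7) g/m³ = 2.67×10^6 g/d = 2675 kg/d.
Biomass produced: P_X = Y_obs·Q·ΔS = 0.5597 × 2675 ≈ 1497 kg VSS/d.

P_X ≈ 1500 kg VSS/d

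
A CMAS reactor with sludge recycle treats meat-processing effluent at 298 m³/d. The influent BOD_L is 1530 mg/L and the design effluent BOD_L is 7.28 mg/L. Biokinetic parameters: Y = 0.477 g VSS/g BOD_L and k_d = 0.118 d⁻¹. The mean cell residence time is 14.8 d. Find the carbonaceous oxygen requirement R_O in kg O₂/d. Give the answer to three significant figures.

Y_obs = Y / (1 + k_d θ_c) = 0.477 / (1 + 0.118 × 14.8) = 0.477 / 2.746 = 0.1737.
Q·(S₀ − S) = 298 × (1530 − 7.28) × 10⁻³ = 453.8 kg/d removed.
P_X = Y_obs·Q·(S₀ − S) = 0.1737 × 453.8 = 78.81 kg VSS/d.
R_O = Q·ΔS − 1.42 P_X = 453.8 − 111.9 = 341.9 kg O₂/d.

R_O ≈ 342 kg O₂/d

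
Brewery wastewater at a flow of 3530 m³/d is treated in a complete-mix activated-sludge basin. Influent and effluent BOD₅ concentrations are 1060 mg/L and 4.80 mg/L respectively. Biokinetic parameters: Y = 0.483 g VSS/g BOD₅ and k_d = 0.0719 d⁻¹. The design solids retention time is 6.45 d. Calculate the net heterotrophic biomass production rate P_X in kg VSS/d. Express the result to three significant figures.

Correct the yield for decay: Y_obs = Y/(1 + k_d θ_c) = 0.483 / (1 + 0.0719 × 6.45) = 0.483 / 1.464 = 0.3300.
Q·(S₀ − S) = 3530 × (1060 − 4.80) × 10⁻³ = 3725 kg/d removed.
Biomass produced: P_X = Y_obs·Q·ΔS = 0.3300 × 3725 ≈ 1229 kg VSS/d.

P_X ≈ 1230 kg VSS/d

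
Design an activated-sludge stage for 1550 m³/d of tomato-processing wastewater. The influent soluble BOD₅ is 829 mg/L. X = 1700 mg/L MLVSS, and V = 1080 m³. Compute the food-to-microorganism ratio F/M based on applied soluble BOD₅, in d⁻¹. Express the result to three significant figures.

F/M = Q·S₀ / (V·X) = 1550 × 829 / (1080 × 1700) = 0.6999 g soluble BOD₅·(g VSS·d)⁻¹.

F/M ≈ 0.700 d⁻¹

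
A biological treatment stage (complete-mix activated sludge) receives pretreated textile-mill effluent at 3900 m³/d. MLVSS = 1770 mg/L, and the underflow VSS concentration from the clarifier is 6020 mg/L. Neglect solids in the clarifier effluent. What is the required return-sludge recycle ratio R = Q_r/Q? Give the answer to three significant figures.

R ≈ 0.416

R = Q_r/Q = X/(X_r − X) = 1770 / (6020 − 1770) = 0.4165.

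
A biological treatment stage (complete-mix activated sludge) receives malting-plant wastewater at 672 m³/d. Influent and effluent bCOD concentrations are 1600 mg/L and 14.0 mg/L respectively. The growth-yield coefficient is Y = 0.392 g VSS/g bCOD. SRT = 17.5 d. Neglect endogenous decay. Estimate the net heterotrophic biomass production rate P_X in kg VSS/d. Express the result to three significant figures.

Since k_d ≈ 0, Y_obs = Y = 0.392 g VSS/g bCOD.
Mass of bCOD removed per day: Q(S₀ − S) = 672 × 1586 g/m³ = 1066 kg/d.
So the net sludge growth is P_X = 0.3920 × 1066 = 417.8 kg VSS/d.

P_X ≈ 418 kg VSS/d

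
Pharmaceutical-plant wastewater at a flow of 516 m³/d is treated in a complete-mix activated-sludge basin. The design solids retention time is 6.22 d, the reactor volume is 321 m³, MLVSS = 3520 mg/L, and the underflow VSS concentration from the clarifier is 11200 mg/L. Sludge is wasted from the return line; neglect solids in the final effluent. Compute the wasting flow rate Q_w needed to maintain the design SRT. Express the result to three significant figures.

θ_c = V·X/(Q_w·X_r) when wasting from the recycle, so Q_w = V·X/(θ_c·X_r) = 321.0 × 3520 / (6.22 × 11200) = 16.22 m³/d.

Q_w ≈ 16.2 m³/d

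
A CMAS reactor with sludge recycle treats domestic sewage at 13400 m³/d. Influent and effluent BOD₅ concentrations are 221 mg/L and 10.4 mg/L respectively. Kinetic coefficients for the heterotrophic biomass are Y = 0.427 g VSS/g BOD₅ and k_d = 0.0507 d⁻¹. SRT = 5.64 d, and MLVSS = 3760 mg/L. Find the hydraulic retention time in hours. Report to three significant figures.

From the SRT design equation V = Y Q (S₀−S) θ_c / [X (1 + k_d θ_c)] = 0.427 × 13400 × (221 − 10.4) × 5.64 / [3760 × (1 + 0.0507 × 5.64)] = 6.8×10^6 / 4835 = 1406 m³.
HRT = V/Q = 1406 m³ / 13400 m³·d⁻¹ = 0.1049 d × 24 = 2.517 h.

τ ≈ 2.52 h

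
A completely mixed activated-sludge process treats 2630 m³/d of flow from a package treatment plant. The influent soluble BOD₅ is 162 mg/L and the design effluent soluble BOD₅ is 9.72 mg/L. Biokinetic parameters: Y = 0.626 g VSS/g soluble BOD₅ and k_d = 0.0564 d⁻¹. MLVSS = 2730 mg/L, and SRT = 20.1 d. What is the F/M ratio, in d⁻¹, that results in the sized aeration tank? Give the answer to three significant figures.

F/M ≈ 0.180 d⁻¹

Steady-state biomass mass balance: V·X·(1 + k_d·θ_c) = Y·Q·(S₀ − S)·θ_c, so V = 0.626 × 2630 × (162 − 9.72) × 20.1 / [2730 × (1 + 0.0564 × 20.1)] = 5.04×10^6 / 5825 = 865.1 m³.
F/M = Q·S₀ / (V·X) = 2630 × 162 / (865.1 × 2730) = 0.1804 g soluble BOD₅·(g VSS·d)⁻¹.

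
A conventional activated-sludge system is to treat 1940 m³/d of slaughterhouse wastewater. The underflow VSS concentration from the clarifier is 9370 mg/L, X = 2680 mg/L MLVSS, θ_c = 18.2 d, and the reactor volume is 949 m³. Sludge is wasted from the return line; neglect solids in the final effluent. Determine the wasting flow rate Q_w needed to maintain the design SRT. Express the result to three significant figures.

Wasting from the return line (neglecting effluent solids): Q_w = V·X / (θ_c·X_r) = 949.0 × 2680 / (18.2 × 9370) = 14.91 m³/d.

Q_w ≈ 14.9 m³/d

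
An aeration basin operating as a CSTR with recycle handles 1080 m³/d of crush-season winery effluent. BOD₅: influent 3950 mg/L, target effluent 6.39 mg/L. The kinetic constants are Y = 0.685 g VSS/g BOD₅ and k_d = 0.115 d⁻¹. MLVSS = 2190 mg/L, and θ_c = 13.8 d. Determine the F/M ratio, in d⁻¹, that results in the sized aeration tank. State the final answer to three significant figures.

From the SRT design equation V = Y Q (S₀−S) θ_c / [X (1 + k_d θ_c)] = 0.685 × 1080 × (3950 − 6.39) × 13.8 / [2190 × (1 + 0.115 × 13.8)] = 4.03×10^7 / 5666 = 7106 m³.
Food-to-microorganism ratio F/M = Q S₀ / (V X) = 1080 × 3950 / (7106 × 2190) = 0.2741 d⁻¹.

F/M ≈ 0.274 d⁻¹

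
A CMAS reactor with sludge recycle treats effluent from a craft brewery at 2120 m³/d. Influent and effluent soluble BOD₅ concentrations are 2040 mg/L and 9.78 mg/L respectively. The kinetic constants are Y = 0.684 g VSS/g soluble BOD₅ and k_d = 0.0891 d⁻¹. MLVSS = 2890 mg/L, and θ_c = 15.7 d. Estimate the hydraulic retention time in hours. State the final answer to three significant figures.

From the SRT design equation V = Y Q (S₀−S) θ_c / [X (1 + k_d θ_c)] = 0.684 × 2120 × (2040 − 9.78) × 15.7 / [2890 × (1 + 0.0891 × 15.7)] = 4.62×10^7 / 6933 = 6667 m³.
τ = V/Q = 6667/2120 = 3.145 d, or 75.48 h.

τ ≈ 75.5 h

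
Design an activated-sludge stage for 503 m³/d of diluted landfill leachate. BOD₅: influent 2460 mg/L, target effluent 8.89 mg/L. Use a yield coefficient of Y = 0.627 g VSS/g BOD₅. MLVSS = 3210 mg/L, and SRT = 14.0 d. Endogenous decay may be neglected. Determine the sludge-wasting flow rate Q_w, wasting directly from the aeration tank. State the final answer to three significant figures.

V·X = Y·Q·ΔS·θ_c gives V = 0.627 × 503 × (2460 − 8.89) × 14.0 / 3210 = 3371 m³.
For wasting at MLVSS concentration, Q_w = V/θ_c = 3371/14.0 = 240.8 m³/d.

Q_w ≈ 241 m³/d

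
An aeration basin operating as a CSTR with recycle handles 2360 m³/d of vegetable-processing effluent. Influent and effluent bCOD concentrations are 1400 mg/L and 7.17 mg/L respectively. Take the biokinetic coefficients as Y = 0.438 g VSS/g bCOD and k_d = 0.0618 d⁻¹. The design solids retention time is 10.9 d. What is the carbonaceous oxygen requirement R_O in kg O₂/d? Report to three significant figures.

The observed yield is Y_obs = Y/(1 + k_d·θ_c) = 0.438 / (1 + 0.0618 × 10.9) = 0.438 / 1.674 = 0.2617 g VSS per g bCOD removed.
Substrate removed = Q·(S₀ − S) = 2360 m³/d × (1400 − 7.17) g/m³ = 3.29×10^6 g/d = 3287 kg/d.
Net sludge production P_X = 0.2617 × 3287 = 860.3 kg VSS/d.
Carbonaceous O₂ demand = substrate oxidised − cell-mass equivalent = 3287 − 1.42 × 860.3 = 2066 kg O₂/d.

R_O ≈ 2070 kg O₂/d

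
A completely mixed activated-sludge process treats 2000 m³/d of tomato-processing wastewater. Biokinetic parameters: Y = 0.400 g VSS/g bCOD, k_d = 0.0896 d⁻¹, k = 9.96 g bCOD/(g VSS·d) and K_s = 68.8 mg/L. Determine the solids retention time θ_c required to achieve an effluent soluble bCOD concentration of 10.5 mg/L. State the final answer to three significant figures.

θ_c ≈ 2.28 d

At the target effluent, Y k S/(K_s+S) = 0.400×9.96×10.5/79.30 = 0.5275 d⁻¹.
θ_c = 1/(μ − k_d) = 1/(0.5275 − 0.0896) = 1/0.4379 = 2.284 d.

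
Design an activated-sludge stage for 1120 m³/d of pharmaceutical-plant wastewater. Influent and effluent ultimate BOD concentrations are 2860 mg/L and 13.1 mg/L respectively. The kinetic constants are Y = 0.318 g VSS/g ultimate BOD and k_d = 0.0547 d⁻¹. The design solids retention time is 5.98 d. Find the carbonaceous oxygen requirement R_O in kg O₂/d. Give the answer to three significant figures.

Correct the yield for decay: Y_obs = Y/(1 + k_d θ_c) = 0.318 / (1 + 0.0547 × 5.98) = 0.318 / 1.327 = 0.2396.
Mass of ultimate BOD removed per day: Q(S₀ − S) = 1120 × 2847 g/m³ = 3189 kg/d.
P_X = Y_obs·Q·(S₀ − S) = 0.2396 × 3189 = 764.0 kg VSS/d.
R_O = Q·(S₀ − S) − 1.42·P_X = 3189 − 1.42 × 764.0 = 2104 kg O₂/d.

R_O ≈ 2100 kg O₂/d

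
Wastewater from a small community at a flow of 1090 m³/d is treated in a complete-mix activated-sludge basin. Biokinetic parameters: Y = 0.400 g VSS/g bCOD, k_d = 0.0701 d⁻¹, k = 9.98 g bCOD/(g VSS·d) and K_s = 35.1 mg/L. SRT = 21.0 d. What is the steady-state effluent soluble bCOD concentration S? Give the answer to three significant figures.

From the Monod/SRT balance for a CMAS, S = K_s·(1+k_d θ_c)/[θ_c·(Y k − k_d) − 1] = 35.1 × (1 + 0.0701 × 21.0) / [21.0 × (0.400 × 9.98 − 0.0701) − 1] = 86.77 / 81.36 = 1.067 mg/L.

S ≈ 1.07 mg/L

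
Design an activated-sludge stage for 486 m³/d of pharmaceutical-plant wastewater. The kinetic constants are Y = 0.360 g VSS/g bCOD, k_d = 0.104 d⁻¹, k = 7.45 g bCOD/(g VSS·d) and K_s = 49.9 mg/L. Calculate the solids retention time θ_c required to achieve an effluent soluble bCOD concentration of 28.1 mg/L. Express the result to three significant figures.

From 1/θ_c = Y·k·S/(K_s + S) − k_d: Y·k·S/(K_s+S) = 0.360 × 7.45 × 28.1 / (49.9 + 28.1) = 0.9662 d⁻¹.
Then 1/θ_c = μ − k_d = 0.9662 − 0.104 = 0.8622 d⁻¹, giving θ_c = 1.160 d.

θ_c ≈ 1.16 d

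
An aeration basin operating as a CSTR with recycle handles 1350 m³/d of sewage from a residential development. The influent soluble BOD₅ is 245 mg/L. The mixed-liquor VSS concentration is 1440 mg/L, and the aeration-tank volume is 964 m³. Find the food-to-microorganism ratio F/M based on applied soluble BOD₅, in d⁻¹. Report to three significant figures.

F/M ≈ 0.238 d⁻¹

Food-to-microorganism ratio F/M = Q S₀ / (V X) = 1350 × 245 / (964.0 × 1440) = 0.2383 d⁻¹.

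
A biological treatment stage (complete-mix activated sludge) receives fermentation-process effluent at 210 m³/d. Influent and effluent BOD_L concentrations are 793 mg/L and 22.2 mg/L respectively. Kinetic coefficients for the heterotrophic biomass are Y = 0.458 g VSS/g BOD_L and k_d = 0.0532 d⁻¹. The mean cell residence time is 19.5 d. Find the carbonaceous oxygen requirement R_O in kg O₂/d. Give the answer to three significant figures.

Y_obs = Y / (1 + k_d θ_c) = 0.458 / (1 + 0.0532 × 19.5) = 0.458 / 2.037 = 0.2248.
Substrate removed = Q·(S₀ − S) = 210 m³/d × (793 − 22.2) g/m³ = 1.62×10^5 g/d = 161.9 kg/d.
P_X = Y_obs·Q·(S₀ − S) = 0.2248 × 161.9 = 36.39 kg VSS/d.
R_O = Q·ΔS − 1.42 P_X = 161.9 − 51.67 = 110.2 kg O₂/d.

R_O ≈ 110 kg O₂/d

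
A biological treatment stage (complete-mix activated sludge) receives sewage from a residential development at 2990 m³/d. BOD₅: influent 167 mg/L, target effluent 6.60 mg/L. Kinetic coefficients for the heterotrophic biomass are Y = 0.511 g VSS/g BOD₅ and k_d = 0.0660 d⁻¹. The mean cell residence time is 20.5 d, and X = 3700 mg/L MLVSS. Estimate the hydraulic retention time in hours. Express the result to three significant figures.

τ ≈ 4.63 h

Rearranging the biomass balance for a CMAS with decay, V = Y·Q·ΔS·θ_c / [X·(1+k_d θ_c)] = 0.511 × 2990 × (167 − 6.60) × 20.5 / [3700 × (1 + 0.0660 × 20.5)] = 5.02×10^6 / 8706 = 577.1 m³.
HRT = V/Q = 577.1 m³ / 2990 m³·d⁻¹ = 0.1930 d × 24 = 4.632 h.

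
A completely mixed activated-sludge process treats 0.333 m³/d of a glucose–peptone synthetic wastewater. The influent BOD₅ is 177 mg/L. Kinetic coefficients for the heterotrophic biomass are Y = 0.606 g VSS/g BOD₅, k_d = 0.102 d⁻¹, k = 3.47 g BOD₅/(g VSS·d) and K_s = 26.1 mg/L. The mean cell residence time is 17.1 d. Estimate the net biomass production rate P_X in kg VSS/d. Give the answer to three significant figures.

Effluent substrate depends only on kinetics and SRT: S = K_s(1 + k_d θ_c) / [θ_c(Yk − k_d) − 1] = 26.1 × (1 + 0.102 × 17.1) / [17.1 × (0.606 × 3.47 − 0.102) − 1] = 71.62 / 33.21 = 2.156 mg/L.
Y_obs = Y / (1 + k_d θ_c) = 0.606 / (1 + 0.102 × 17.1) = 0.606 / 2.744 = 0.2208.
Q·(S₀ − S) = 0.333 × (177 − 2.16) × 10⁻³ = 0.05822 kg/d removed.
P_X = Y_obs · Q(S₀ − S) = 0.2208 × 0.05822 = 0.01286 kg VSS/d.

P_X ≈ 0.0129 kg VSS/d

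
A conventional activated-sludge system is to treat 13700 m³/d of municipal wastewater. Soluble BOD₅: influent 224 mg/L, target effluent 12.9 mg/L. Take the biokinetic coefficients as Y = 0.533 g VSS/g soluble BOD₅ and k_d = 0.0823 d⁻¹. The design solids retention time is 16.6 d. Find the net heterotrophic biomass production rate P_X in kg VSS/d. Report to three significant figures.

P_X ≈ 651 kg VSS/d

The observed yield is Y_obs = Y/(1 + k_d·θ_c) = 0.533 / (1 + 0.0823 × 16.6) = 0.533 / 2.366 = 0.2253 g VSS per g soluble BOD₅ removed.
Q·(S₀ − S) = 13700 × (224 − 12.9) × 10⁻³ = 2892 kg/d removed.
Net biomass production P_X = Y_obs × Q·(S₀ − S) = 0.2253 × 2892 = 651.5 kg VSS/d.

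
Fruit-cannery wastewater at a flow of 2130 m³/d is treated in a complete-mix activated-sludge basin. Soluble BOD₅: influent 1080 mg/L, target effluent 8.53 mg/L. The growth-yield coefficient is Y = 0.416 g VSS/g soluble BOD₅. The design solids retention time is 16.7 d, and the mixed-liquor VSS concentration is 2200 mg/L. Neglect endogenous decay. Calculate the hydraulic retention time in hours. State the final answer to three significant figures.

V·X = Y·Q·ΔS·θ_c gives V = 0.416 × 2130 × (1080 − 8.53) × 16.7 / 2200 = 7207 m³.
HRT = V/Q = 7207 m³ / 2130 m³·d⁻¹ = 3.384 d × 24 = 81.20 h.

τ ≈ 81.2 h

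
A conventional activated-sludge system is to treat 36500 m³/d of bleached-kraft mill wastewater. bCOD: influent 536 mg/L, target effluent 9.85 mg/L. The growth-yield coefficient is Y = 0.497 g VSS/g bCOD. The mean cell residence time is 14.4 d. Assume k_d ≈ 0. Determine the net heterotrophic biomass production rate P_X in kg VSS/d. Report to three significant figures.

P_X ≈ 9540 kg VSS/d

No decay correction is needed, so Y_obs = Y = 0.497.
Mass of bCOD removed per day: Q(S₀ − S) = 36500 × 526.1 g/m³ = 19204 kg/d.
Net biomass production P_X = Y_obs × Q·(S₀ − S) = 0.4970 × 19204 = 9545 kg VSS/d.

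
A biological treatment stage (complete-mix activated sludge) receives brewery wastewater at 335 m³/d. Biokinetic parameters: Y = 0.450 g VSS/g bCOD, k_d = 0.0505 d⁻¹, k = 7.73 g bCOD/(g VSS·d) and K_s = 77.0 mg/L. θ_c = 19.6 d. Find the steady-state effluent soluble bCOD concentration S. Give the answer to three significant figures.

S ≈ 2.31 mg/L

From the Monod/SRT balance for a CMAS, S = K_s·(1+k_d θ_c)/[θ_c·(Y k − k_d) − 1] = 77.0 × (1 + 0.0505 × 19.6) / [19.6 × (0.450 × 7.73 − 0.0505) − 1] = 153.2 / 66.19 = 2.315 mg/L.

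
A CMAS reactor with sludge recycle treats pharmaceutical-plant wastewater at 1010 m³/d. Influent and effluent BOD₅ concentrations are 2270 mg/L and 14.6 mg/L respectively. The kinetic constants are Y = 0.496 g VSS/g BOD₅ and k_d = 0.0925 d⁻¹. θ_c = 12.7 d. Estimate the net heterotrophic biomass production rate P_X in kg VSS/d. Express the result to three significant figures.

P_X ≈ 520 kg VSS/d

Y_obs = Y / (1 + k_d θ_c) = 0.496 / (1 + 0.0925 × 12.7) = 0.496 / 2.175 = 0.2281.
ΔS = 2270 − 14.6 = 2255 mg/L, so the substrate removal rate is 1010 × 2255/1000 = 2278 kg BOD₅/d.
Biomass produced: P_X = Y_obs·Q·ΔS = 0.2281 × 2278 ≈ 519.5 kg VSS/d.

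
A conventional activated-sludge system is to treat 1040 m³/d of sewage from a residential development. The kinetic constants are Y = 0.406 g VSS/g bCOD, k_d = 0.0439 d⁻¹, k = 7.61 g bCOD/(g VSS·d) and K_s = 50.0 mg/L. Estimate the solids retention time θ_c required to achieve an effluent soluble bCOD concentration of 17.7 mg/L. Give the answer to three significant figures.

θ_c ≈ 1.31 d

Specific growth rate at S = 17.7 mg/L: μ = YkS/(K_s+S) = 0.406·7.61·17.7/(50.0+17.7) = 0.8078 d⁻¹.
Then 1/θ_c = μ − k_d = 0.8078 − 0.0439 = 0.7639 d⁻¹, giving θ_c = 1.309 d.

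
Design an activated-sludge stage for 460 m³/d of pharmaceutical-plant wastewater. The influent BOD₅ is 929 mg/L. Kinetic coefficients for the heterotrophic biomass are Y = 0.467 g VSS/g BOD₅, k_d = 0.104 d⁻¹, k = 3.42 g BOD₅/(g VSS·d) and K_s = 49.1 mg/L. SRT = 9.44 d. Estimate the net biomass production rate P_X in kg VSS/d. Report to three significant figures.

Effluent substrate depends only on kinetics and SRT: S = K_s(1 + k_d θ_c) / [θ_c(Yk − k_d) − 1] = 49.1 × (1 + 0.104 × 9.44) / [9.44 × (0.467 × 3.42 − 0.104) − 1] = 97.30 / 13.10 = 7.431 mg/L.
Y_obs = Y / (1 + k_d θ_c) = 0.467 / (1 + 0.104 × 9.44) = 0.467 / 1.982 = 0.2356.
ΔS = 929 − 7.43 = 921.6 mg/L, so the substrate removal rate is 460 × 921.6/1000 = 423.9 kg BOD₅/d.
Biomass produced: P_X = Y_obs·Q·ΔS = 0.2356 × 423.9 ≈ 99.90 kg VSS/d.

P_X ≈ 99.9 kg VSS/d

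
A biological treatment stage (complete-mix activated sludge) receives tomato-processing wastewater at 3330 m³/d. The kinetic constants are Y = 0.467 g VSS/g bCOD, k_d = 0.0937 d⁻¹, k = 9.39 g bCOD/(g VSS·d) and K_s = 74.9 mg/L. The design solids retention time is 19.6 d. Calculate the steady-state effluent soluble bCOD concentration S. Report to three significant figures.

S ≈ 2.56 mg/L

From the Monod/SRT balance for a CMAS, S = K_s·(1+k_d θ_c)/[θ_c·(Y k − k_d) − 1] = 74.9 × (1 + 0.0937 × 19.6) / [19.6 × (0.467 × 9.39 − 0.0937) − 1] = 212.5 / 83.11 = 2.556 mg/L.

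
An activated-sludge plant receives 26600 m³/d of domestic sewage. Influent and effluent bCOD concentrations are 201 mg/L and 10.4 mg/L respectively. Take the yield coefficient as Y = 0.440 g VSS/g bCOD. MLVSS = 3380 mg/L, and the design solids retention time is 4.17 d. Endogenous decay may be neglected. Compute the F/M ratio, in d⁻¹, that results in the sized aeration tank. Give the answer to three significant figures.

F/M ≈ 0.575 d⁻¹

With k_d = 0 the design equation reduces to V = Y Q (S₀−S) θ_c / X = 0.440 × 26600 × (201 − 10.4) × 4.17 / 3380 = 2752 m³.
F/M = applied load / biomass = Q·S₀/(V·X) = 26600 × 201 / (2752 × 3380) = 0.5748 d⁻¹.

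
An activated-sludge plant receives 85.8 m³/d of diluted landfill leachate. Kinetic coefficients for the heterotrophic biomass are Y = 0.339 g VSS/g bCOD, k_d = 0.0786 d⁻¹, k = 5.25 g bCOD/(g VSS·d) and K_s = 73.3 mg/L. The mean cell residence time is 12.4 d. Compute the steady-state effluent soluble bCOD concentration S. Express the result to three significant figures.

From the Monod/SRT balance for a CMAS, S = K_s·(1+k_d θ_c)/[θ_c·(Y k − k_d) − 1] = 73.3 × (1 + 0.0786 × 12.4) / [12.4 × (0.339 × 5.25 − 0.0786) − 1] = 144.7 / 20.09 = 7.203 mg/L.

S ≈ 7.20 mg/L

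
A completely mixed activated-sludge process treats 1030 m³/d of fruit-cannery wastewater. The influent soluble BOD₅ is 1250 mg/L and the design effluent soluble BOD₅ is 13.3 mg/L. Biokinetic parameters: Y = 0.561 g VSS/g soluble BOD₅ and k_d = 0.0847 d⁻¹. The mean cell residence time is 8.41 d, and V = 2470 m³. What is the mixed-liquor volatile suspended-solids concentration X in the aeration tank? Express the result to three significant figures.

X ≈ 1420 mg/L

Solving the biomass balance for X: X = Y Q (S₀−S) θ_c / [V (1+k_d θ_c)] = 0.561 × 1030 × (1250 − 13.3) × 8.41 / [2470 × (1 + 0.0847 × 8.41)] = 1421 mg/L.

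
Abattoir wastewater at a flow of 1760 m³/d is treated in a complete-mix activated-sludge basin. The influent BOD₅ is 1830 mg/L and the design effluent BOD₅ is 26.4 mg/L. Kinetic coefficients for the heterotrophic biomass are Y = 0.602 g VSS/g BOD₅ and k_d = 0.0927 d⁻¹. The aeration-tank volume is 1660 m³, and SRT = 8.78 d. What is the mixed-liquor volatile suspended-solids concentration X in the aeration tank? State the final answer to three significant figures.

X ≈ 5570 mg/L

Solving the biomass balance for X: X = Y Q (S₀−S) θ_c / [V (1+k_d θ_c)] = 0.602 × 1760 × (1830 − 26.4) × 8.78 / [1660 × (1 + 0.0927 × 8.78)] = 5572 mg/L.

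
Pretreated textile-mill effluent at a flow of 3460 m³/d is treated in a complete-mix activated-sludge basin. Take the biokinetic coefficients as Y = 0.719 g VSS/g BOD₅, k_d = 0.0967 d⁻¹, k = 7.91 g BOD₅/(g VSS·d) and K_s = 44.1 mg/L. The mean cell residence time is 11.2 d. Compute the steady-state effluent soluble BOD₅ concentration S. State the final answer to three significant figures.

S ≈ 1.49 mg/L

From the Monod/SRT balance for a CMAS, S = K_s·(1+k_d θ_c)/[θ_c·(Y k − k_d) − 1] = 44.1 × (1 + 0.0967 × 11.2) / [11.2 × (0.719 × 7.91 − 0.0967) − 1] = 91.86 / 61.61 = 1.491 mg/L.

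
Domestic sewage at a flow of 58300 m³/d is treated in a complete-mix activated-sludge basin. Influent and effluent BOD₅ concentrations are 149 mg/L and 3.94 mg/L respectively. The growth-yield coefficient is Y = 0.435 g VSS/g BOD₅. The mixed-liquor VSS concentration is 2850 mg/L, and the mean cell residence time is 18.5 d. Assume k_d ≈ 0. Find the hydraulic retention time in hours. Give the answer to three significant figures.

With k_d = 0 the design equation reduces to V = Y Q (S₀−S) θ_c / X = 0.435 × 58300 × (149 − 3.94) × 18.5 / 2850 = 23880 m³.
τ = V/Q = 23880/58300 = 0.4096 d, or 9.830 h.

τ ≈ 9.83 h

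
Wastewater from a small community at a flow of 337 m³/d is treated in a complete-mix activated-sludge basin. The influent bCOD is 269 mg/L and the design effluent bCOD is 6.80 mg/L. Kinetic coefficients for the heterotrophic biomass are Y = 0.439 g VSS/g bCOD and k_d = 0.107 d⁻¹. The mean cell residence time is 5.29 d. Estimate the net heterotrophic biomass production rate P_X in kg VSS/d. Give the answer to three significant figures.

Observed yield with endogenous decay: Y_obs = Y / (1 + k_d·θ_c) = 0.439 / (1 + 0.107 × 5.29) = 0.439 / 1.566 = 0.2803 g VSS/g bCOD.
ΔS = 269 − 6.80 = 262.2 mg/L, so the substrate removal rate is 337 × 262.2/1000 = 88.36 kg bCOD/d.
Net biomass production P_X = Y_obs × Q·(S₀ − S) = 0.2803 × 88.36 = 24.77 kg VSS/d.

P_X ≈ 24.8 kg VSS/d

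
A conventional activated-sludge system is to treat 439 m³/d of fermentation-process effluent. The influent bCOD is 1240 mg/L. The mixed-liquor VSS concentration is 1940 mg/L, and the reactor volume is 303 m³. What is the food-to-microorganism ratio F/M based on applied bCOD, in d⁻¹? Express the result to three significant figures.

F/M = applied load / biomass = Q·S₀/(V·X) = 439 × 1240 / (303.0 × 1940) = 0.9261 d⁻¹.

F/M ≈ 0.926 d⁻¹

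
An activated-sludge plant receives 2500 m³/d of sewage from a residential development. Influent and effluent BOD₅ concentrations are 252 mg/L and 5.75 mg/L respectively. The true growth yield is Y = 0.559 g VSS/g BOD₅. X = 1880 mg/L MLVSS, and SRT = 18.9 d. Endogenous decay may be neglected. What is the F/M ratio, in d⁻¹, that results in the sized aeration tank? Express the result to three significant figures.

F/M ≈ 0.0969 d⁻¹

With k_d = 0 the design equation reduces to V = Y Q (S₀−S) θ_c / X = 0.559 × 2500 × (252 − 5.75) × 18.9 / 1880 = 3460 m³.
Food-to-microorganism ratio F/M = Q S₀ / (V X) = 2500 × 252 / (3460 × 1880) = 0.09686 d⁻¹.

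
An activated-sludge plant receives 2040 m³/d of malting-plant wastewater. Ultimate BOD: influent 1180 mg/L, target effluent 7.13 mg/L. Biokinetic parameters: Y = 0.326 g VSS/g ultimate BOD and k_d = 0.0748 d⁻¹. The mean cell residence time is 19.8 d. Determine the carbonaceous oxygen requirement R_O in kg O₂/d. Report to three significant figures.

Correct the yield for decay: Y_obs = Y/(1 + k_d θ_c) = 0.326 / (1 + 0.0748 × 19.8) = 0.326 / 2.481 = 0.1314.
ΔS = 1180 − 7.13 = 1173 mg/L, so the substrate removal rate is 2040 × 1173/1000 = 2393 kg ultimate BOD/d.
P_X = Y_obs·Q·(S₀ − S) = 0.1314 × 2393 = 314.4 kg VSS/d.
Carbonaceous O₂ demand = substrate oxidised − cell-mass equivalent = 2393 − 1.42 × 314.4 = 1946 kg O₂/d.

R_O ≈ 1950 kg O₂/d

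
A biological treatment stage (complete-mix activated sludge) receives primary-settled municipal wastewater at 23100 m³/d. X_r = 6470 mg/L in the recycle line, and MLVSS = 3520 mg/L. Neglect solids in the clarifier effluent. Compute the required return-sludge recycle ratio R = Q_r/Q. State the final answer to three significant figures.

Mass balance around the secondary clarifier (neglecting effluent solids): R = X / (X_r − X) = 3520 / (6470 − 3520) = 1.193.

R ≈ 1.19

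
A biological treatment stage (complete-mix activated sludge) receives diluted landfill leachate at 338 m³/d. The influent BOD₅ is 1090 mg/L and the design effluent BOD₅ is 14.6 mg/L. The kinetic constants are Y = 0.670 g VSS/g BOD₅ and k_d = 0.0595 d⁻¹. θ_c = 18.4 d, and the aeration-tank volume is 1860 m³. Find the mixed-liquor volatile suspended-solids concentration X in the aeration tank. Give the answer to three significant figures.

X ≈ 1150 mg/L

Solving the biomass balance for X: X = Y Q (S₀−S) θ_c / [V (1+k_d θ_c)] = 0.670 × 338 × (1090 − 14.6) × 18.4 / [1860 × (1 + 0.0595 × 18.4)] = 1150 mg/L.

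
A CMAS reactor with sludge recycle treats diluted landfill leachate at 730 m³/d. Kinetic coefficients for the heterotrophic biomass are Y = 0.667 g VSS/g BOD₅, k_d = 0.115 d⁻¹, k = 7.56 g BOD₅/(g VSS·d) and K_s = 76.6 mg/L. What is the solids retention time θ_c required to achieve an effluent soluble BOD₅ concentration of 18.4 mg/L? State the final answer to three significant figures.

θ_c ≈ 1.16 d

Specific growth rate at S = 18.4 mg/L: μ = YkS/(K_s+S) = 0.667·7.56·18.4/(76.6+18.4) = 0.9767 d⁻¹.
1/θ_c = 0.9767 − 0.115 = 0.8617 d⁻¹, so θ_c = 1.161 d.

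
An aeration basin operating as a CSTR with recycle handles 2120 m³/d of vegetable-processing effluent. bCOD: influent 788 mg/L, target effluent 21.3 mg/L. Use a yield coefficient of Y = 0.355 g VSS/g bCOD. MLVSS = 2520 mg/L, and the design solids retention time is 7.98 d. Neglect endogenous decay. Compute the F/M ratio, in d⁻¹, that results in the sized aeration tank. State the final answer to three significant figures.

F/M ≈ 0.363 d⁻¹

With k_d = 0 the design equation reduces to V = Y Q (S₀−S) θ_c / X = 0.355 × 2120 × (788 − 21.3) × 7.98 / 2520 = 1827 m³.
Food-to-microorganism ratio F/M = Q S₀ / (V X) = 2120 × 788 / (1827 × 2520) = 0.3628 d⁻¹.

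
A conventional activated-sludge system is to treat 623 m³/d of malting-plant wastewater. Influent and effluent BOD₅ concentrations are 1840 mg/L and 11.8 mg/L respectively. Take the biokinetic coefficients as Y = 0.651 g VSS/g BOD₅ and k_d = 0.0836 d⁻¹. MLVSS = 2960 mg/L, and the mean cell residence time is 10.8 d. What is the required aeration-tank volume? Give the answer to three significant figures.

From the SRT design equation V = Y Q (S₀−S) θ_c / [X (1 + k_d θ_c)] = 0.651 × 623 × (1840 − 11.8) × 10.8 / [2960 × (1 + 0.0836 × 10.8)] = 8.01×10^6 / 5633 = 1422 m³.

V ≈ 1420 m³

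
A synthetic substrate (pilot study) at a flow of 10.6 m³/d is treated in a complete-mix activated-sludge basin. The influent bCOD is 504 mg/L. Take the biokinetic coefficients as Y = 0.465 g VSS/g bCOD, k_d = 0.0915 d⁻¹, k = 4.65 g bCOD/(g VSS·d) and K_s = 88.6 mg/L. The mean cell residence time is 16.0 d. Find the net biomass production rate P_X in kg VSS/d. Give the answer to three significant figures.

From the Monod/SRT balance for a CMAS, S = K_s·(1+k_d θ_c)/[θ_c·(Y k − k_d) − 1] = 88.6 × (1 + 0.0915 × 16.0) / [16.0 × (0.465 × 4.65 − 0.0915) − 1] = 218.3 / 32.13 = 6.794 mg/L.
The observed yield is Y_obs = Y/(1 + k_d·θ_c) = 0.465 / (1 + 0.0915 × 16.0) = 0.465 / 2.464 = 0.1887 g VSS per g bCOD removed.
Q·(S₀ − S) = 10.6 × (504 − 6.79) × 10⁻³ = 5.270 kg/d removed.
So the net sludge growth is P_X = 0.1887 × 5.270 = 0.9946 kg VSS/d.

P_X ≈ 0.995 kg VSS/d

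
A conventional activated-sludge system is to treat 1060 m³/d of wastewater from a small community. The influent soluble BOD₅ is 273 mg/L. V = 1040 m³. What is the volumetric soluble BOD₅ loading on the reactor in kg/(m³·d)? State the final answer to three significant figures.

L_v = Q S₀ / V = 1060 × 273 × 10⁻³ / 1040 = 0.2782 kg/(m³·d).

L_v ≈ 0.278 kg soluble BOD₅/(m³·d)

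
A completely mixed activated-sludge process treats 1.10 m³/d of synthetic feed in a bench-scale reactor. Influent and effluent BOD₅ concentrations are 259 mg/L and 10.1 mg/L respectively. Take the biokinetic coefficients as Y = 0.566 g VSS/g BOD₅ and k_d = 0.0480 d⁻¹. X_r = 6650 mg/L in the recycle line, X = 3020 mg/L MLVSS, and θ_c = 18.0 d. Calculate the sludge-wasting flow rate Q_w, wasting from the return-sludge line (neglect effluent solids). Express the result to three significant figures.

Q_w ≈ 0.0125 m³/d

Steady-state biomass mass balance: V·X·(1 + k_d·θ_c) = Y·Q·(S₀ − S)·θ_c, so V = 0.566 × 1.10 × (259 − 10.1) × 18.0 / [3020 × (1 + 0.0480 × 18.0)] = 2.79×10^3 / 5629 = 0.4955 m³.
θ_c = V·X/(Q_w·X_r) when wasting from the recycle, so Q_w = V·X/(θ_c·X_r) = 0.4955 × 3020 / (18.0 × 6650) = 0.01250 m³/d.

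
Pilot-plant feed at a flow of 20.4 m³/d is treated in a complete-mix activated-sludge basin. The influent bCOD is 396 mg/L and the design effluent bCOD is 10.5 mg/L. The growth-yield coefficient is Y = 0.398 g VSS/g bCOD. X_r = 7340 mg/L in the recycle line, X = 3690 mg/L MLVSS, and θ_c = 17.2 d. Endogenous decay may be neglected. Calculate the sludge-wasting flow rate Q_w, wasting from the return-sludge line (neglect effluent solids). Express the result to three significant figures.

Biomass mass balance (decay neglected): V·X = Y·Q·(S₀ − S)·θ_c, so V = 0.398 × 20.4 × (396 − 10.5) × 17.2 / 3690 = 14.59 m³.
Wasting from the return line (neglecting effluent solids): Q_w = V·X / (θ_c·X_r) = 14.59 × 3690 / (17.2 × 7340) = 0.4264 m³/d.

Q_w ≈ 0.426 m³/d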